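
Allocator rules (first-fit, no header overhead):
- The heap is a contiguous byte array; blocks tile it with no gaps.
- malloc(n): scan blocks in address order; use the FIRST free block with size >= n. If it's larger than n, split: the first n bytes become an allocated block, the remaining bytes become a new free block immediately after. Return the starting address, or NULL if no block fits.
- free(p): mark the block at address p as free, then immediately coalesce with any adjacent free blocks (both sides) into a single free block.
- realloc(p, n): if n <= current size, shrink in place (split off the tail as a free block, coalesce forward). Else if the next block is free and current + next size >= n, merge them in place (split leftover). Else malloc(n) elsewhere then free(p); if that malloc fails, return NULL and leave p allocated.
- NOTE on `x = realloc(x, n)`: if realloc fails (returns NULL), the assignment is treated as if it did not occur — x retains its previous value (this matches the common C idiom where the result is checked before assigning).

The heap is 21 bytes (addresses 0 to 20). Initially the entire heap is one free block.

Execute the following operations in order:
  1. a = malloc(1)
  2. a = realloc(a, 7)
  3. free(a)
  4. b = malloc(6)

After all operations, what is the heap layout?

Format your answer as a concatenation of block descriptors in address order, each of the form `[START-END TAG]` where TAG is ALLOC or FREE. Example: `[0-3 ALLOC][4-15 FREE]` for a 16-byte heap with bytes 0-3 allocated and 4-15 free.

Op 1: a = malloc(1) -> a = 0; heap: [0-0 ALLOC][1-20 FREE]
Op 2: a = realloc(a, 7) -> a = 0; heap: [0-6 ALLOC][7-20 FREE]
Op 3: free(a) -> (freed a); heap: [0-20 FREE]
Op 4: b = malloc(6) -> b = 0; heap: [0-5 ALLOC][6-20 FREE]

Answer: [0-5 ALLOC][6-20 FREE]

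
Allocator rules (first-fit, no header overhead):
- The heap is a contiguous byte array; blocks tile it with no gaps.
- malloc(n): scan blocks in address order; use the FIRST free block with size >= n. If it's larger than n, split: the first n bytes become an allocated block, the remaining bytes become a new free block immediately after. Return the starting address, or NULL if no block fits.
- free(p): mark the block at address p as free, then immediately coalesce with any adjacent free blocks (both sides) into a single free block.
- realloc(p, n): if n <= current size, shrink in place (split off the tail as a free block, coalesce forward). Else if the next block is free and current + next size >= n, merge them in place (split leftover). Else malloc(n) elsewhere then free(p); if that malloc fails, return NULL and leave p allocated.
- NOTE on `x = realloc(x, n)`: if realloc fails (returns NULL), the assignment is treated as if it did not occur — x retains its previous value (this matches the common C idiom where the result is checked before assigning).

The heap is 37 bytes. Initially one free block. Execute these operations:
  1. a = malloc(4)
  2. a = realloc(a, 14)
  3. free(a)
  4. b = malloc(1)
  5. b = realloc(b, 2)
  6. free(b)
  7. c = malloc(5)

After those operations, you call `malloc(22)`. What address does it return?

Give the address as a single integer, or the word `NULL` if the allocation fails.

Op 1: a = malloc(4) -> a = 0; heap: [0-3 ALLOC][4-36 FREE]
Op 2: a = realloc(a, 14) -> a = 0; heap: [0-13 ALLOC][14-36 FREE]
Op 3: free(a) -> (freed a); heap: [0-36 FREE]
Op 4: b = malloc(1) -> b = 0; heap: [0-0 ALLOC][1-36 FREE]
Op 5: b = realloc(b, 2) -> b = 0; heap: [0-1 ALLOC][2-36 FREE]
Op 6: free(b) -> (freed b); heap: [0-36 FREE]
Op 7: c = malloc(5) -> c = 0; heap: [0-4 ALLOC][5-36 FREE]
malloc(22): first-fit scan over [0-4 ALLOC][5-36 FREE] -> 5

Answer: 5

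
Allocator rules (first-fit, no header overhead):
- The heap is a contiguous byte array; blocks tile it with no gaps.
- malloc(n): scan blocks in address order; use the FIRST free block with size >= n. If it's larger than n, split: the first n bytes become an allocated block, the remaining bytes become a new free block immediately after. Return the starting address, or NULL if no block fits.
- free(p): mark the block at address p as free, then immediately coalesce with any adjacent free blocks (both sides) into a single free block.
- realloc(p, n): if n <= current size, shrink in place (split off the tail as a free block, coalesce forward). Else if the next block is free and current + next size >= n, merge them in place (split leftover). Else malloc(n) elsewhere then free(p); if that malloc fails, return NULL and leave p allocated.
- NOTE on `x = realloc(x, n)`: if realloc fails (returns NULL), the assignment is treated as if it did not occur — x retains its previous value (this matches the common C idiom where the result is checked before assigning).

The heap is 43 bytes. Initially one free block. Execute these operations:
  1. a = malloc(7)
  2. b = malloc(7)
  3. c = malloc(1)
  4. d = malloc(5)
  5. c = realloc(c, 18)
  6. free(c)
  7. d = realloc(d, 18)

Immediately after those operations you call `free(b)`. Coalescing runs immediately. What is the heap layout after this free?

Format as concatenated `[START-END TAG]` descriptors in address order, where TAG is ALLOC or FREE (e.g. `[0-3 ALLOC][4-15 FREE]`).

Op 1: a = malloc(7) -> a = 0; heap: [0-6 ALLOC][7-42 FREE]
Op 2: b = malloc(7) -> b = 7; heap: [0-6 ALLOC][7-13 ALLOC][14-42 FREE]
Op 3: c = malloc(1) -> c = 14; heap: [0-6 ALLOC][7-13 ALLOC][14-14 ALLOC][15-42 FREE]
Op 4: d = malloc(5) -> d = 15; heap: [0-6 ALLOC][7-13 ALLOC][14-14 ALLOC][15-19 ALLOC][20-42 FREE]
Op 5: c = realloc(c, 18) -> c = 20; heap: [0-6 ALLOC][7-13 ALLOC][14-14 FREE][15-19 ALLOC][20-37 ALLOC][38-42 FREE]
Op 6: free(c) -> (freed c); heap: [0-6 ALLOC][7-13 ALLOC][14-14 FREE][15-19 ALLOC][20-42 FREE]
Op 7: d = realloc(d, 18) -> d = 15; heap: [0-6 ALLOC][7-13 ALLOC][14-14 FREE][15-32 ALLOC][33-42 FREE]
free(b): b = 7 -> block [7-13 ALLOC]; mark free, coalesce with adjacent free neighbors -> [0-6 ALLOC][7-14 FREE][15-32 ALLOC][33-42 FREE]

Answer: [0-6 ALLOC][7-14 FREE][15-32 ALLOC][33-42 FREE]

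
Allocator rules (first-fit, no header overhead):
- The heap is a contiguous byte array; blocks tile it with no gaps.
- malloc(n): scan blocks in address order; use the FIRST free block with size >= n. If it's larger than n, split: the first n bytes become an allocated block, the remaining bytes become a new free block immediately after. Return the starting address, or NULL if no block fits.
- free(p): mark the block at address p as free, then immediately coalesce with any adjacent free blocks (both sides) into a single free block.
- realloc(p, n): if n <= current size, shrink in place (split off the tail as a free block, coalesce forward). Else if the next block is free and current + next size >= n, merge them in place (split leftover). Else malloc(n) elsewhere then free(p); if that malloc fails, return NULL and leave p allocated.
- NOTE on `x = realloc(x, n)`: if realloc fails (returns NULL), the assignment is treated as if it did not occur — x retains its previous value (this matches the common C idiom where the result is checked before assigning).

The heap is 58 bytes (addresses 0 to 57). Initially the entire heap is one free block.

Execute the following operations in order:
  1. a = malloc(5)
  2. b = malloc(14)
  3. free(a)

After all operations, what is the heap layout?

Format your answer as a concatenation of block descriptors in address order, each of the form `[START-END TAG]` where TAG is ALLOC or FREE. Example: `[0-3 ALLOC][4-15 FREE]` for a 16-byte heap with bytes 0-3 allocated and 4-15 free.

Op 1: a = malloc(5) -> a = 0; heap: [0-4 ALLOC][5-57 FREE]
Op 2: b = malloc(14) -> b = 5; heap: [0-4 ALLOC][5-18 ALLOC][19-57 FREE]
Op 3: free(a) -> (freed a); heap: [0-4 FREE][5-18 ALLOC][19-57 FREE]

Answer: [0-4 FREE][5-18 ALLOC][19-57 FREE]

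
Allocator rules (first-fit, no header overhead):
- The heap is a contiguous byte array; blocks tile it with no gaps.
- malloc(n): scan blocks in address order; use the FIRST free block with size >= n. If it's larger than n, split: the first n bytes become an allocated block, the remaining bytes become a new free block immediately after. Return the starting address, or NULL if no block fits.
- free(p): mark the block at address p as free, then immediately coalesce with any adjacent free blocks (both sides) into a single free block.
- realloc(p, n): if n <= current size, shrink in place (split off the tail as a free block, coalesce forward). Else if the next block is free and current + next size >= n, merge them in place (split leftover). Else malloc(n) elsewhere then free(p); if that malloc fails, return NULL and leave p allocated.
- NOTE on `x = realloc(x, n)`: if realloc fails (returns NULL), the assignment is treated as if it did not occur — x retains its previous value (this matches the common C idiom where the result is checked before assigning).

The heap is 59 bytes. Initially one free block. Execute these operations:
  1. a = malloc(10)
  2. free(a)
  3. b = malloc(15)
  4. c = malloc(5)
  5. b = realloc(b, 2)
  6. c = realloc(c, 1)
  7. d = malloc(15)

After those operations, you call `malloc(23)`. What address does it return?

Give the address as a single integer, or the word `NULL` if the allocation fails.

Op 1: a = malloc(10) -> a = 0; heap: [0-9 ALLOC][10-58 FREE]
Op 2: free(a) -> (freed a); heap: [0-58 FREE]
Op 3: b = malloc(15) -> b = 0; heap: [0-14 ALLOC][15-58 FREE]
Op 4: c = malloc(5) -> c = 15; heap: [0-14 ALLOC][15-19 ALLOC][20-58 FREE]
Op 5: b = realloc(b, 2) -> b = 0; heap: [0-1 ALLOC][2-14 FREE][15-19 ALLOC][20-58 FREE]
Op 6: c = realloc(c, 1) -> c = 15; heap: [0-1 ALLOC][2-14 FREE][15-15 ALLOC][16-58 FREE]
Op 7: d = malloc(15) -> d = 16; heap: [0-1 ALLOC][2-14 FREE][15-15 ALLOC][16-30 ALLOC][31-58 FREE]
malloc(23): first-fit scan over [0-1 ALLOC][2-14 FREE][15-15 ALLOC][16-30 ALLOC][31-58 FREE] -> 31

Answer: 31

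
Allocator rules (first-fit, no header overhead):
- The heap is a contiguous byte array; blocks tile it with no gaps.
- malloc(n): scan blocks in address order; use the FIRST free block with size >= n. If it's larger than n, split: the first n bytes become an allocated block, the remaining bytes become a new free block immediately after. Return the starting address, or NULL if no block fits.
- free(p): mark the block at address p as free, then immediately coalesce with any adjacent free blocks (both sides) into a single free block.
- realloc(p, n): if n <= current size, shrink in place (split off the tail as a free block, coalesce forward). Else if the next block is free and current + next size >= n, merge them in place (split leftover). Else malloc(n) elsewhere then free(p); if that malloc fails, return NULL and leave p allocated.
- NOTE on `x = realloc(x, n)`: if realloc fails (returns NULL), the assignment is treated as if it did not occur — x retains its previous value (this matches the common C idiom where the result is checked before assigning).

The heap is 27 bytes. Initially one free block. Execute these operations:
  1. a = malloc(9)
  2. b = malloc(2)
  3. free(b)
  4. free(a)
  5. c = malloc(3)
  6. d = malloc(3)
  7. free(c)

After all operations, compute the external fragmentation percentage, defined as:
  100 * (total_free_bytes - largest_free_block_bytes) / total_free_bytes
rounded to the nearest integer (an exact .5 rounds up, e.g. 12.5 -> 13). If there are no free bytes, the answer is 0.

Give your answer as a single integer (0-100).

Answer: 13

Derivation:
Op 1: a = malloc(9) -> a = 0; heap: [0-8 ALLOC][9-26 FREE]
Op 2: b = malloc(2) -> b = 9; heap: [0-8 ALLOC][9-10 ALLOC][11-26 FREE]
Op 3: free(b) -> (freed b); heap: [0-8 ALLOC][9-26 FREE]
Op 4: free(a) -> (freed a); heap: [0-26 FREE]
Op 5: c = malloc(3) -> c = 0; heap: [0-2 ALLOC][3-26 FREE]
Op 6: d = malloc(3) -> d = 3; heap: [0-2 ALLOC][3-5 ALLOC][6-26 FREE]
Op 7: free(c) -> (freed c); heap: [0-2 FREE][3-5 ALLOC][6-26 FREE]
Free blocks: [3 21] total_free=24 largest=21 -> 100*(24-21)/24 = 300/24 = 12.5 -> rounds to 13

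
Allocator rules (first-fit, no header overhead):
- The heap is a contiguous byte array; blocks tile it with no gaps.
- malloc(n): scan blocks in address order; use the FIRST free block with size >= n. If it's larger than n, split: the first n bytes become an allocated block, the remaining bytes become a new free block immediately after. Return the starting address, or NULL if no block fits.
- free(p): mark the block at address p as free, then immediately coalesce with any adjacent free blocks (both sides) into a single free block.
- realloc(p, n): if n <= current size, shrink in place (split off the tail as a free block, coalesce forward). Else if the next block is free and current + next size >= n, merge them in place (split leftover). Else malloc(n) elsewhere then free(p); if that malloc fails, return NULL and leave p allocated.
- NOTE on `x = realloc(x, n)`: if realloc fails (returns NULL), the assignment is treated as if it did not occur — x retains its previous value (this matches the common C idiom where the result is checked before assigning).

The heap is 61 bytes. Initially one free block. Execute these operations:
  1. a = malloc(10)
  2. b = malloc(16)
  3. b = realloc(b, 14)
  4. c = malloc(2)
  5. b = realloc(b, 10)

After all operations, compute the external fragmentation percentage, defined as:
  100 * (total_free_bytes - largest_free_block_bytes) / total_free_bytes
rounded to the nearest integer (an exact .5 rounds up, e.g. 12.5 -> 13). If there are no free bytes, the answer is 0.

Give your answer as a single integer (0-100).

Op 1: a = malloc(10) -> a = 0; heap: [0-9 ALLOC][10-60 FREE]
Op 2: b = malloc(16) -> b = 10; heap: [0-9 ALLOC][10-25 ALLOC][26-60 FREE]
Op 3: b = realloc(b, 14) -> b = 10; heap: [0-9 ALLOC][10-23 ALLOC][24-60 FREE]
Op 4: c = malloc(2) -> c = 24; heap: [0-9 ALLOC][10-23 ALLOC][24-25 ALLOC][26-60 FREE]
Op 5: b = realloc(b, 10) -> b = 10; heap: [0-9 ALLOC][10-19 ALLOC][20-23 FREE][24-25 ALLOC][26-60 FREE]
Free blocks: [4 35] total_free=39 largest=35 -> 100*(39-35)/39 = 400/39 ≈ 10.256 -> rounds to 10

Answer: 10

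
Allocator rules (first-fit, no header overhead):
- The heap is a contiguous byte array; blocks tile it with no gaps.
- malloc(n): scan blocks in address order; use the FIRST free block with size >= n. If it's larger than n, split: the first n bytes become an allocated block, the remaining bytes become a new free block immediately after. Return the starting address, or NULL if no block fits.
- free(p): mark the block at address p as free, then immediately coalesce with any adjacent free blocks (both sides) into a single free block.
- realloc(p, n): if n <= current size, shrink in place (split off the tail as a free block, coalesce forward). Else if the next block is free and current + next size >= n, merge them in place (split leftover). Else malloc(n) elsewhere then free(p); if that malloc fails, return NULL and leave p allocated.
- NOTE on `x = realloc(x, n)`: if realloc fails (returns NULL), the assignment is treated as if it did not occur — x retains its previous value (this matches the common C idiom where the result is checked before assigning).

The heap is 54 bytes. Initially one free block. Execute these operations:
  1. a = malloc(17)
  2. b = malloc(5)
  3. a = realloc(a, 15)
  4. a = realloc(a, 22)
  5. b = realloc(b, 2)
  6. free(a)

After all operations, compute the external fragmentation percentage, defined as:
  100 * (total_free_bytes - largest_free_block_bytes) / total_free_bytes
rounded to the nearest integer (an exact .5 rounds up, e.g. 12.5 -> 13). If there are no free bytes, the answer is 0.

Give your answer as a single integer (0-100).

Op 1: a = malloc(17) -> a = 0; heap: [0-16 ALLOC][17-53 FREE]
Op 2: b = malloc(5) -> b = 17; heap: [0-16 ALLOC][17-21 ALLOC][22-53 FREE]
Op 3: a = realloc(a, 15) -> a = 0; heap: [0-14 ALLOC][15-16 FREE][17-21 ALLOC][22-53 FREE]
Op 4: a = realloc(a, 22) -> a = 22; heap: [0-16 FREE][17-21 ALLOC][22-43 ALLOC][44-53 FREE]
Op 5: b = realloc(b, 2) -> b = 17; heap: [0-16 FREE][17-18 ALLOC][19-21 FREE][22-43 ALLOC][44-53 FREE]
Op 6: free(a) -> (freed a); heap: [0-16 FREE][17-18 ALLOC][19-53 FREE]
Free blocks: [17 35] total_free=52 largest=35 -> 100*(52-35)/52 = 1700/52 ≈ 32.692 -> rounds to 33

Answer: 33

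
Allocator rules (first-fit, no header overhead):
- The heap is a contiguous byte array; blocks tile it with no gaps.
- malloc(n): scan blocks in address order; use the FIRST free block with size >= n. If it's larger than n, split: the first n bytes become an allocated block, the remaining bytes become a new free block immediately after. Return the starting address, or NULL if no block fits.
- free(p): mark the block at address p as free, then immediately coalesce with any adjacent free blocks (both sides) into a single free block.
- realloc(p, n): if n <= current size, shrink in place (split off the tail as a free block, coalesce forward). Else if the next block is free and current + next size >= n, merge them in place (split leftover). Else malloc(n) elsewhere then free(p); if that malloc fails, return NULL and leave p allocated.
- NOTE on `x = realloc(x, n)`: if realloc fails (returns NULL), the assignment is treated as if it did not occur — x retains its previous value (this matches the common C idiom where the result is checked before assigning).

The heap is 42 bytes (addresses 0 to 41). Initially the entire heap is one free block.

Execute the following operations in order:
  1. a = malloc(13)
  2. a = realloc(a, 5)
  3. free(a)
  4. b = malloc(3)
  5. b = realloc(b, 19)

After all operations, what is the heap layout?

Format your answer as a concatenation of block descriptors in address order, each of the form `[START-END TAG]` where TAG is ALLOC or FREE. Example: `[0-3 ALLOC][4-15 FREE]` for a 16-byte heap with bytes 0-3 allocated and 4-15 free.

Op 1: a = malloc(13) -> a = 0; heap: [0-12 ALLOC][13-41 FREE]
Op 2: a = realloc(a, 5) -> a = 0; heap: [0-4 ALLOC][5-41 FREE]
Op 3: free(a) -> (freed a); heap: [0-41 FREE]
Op 4: b = malloc(3) -> b = 0; heap: [0-2 ALLOC][3-41 FREE]
Op 5: b = realloc(b, 19) -> b = 0; heap: [0-18 ALLOC][19-41 FREE]

Answer: [0-18 ALLOC][19-41 FREE]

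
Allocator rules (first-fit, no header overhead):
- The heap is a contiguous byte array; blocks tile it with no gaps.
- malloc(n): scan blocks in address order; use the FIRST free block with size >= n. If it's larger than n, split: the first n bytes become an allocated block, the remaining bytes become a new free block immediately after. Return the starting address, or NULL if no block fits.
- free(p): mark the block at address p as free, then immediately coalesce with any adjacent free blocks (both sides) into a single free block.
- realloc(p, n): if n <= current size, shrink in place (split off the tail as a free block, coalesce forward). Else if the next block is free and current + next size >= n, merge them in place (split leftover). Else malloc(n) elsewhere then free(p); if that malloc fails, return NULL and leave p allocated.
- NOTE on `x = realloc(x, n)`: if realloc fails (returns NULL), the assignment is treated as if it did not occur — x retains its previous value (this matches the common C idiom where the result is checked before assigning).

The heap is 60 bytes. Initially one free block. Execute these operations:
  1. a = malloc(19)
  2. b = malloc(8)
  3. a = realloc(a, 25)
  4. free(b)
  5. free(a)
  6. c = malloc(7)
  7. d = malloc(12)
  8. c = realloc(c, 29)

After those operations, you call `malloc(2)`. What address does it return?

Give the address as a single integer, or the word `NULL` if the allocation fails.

Op 1: a = malloc(19) -> a = 0; heap: [0-18 ALLOC][19-59 FREE]
Op 2: b = malloc(8) -> b = 19; heap: [0-18 ALLOC][19-26 ALLOC][27-59 FREE]
Op 3: a = realloc(a, 25) -> a = 27; heap: [0-18 FREE][19-26 ALLOC][27-51 ALLOC][52-59 FREE]
Op 4: free(b) -> (freed b); heap: [0-26 FREE][27-51 ALLOC][52-59 FREE]
Op 5: free(a) -> (freed a); heap: [0-59 FREE]
Op 6: c = malloc(7) -> c = 0; heap: [0-6 ALLOC][7-59 FREE]
Op 7: d = malloc(12) -> d = 7; heap: [0-6 ALLOC][7-18 ALLOC][19-59 FREE]
Op 8: c = realloc(c, 29) -> c = 19; heap: [0-6 FREE][7-18 ALLOC][19-47 ALLOC][48-59 FREE]
malloc(2): first-fit scan over [0-6 FREE][7-18 ALLOC][19-47 ALLOC][48-59 FREE] -> 0

Answer: 0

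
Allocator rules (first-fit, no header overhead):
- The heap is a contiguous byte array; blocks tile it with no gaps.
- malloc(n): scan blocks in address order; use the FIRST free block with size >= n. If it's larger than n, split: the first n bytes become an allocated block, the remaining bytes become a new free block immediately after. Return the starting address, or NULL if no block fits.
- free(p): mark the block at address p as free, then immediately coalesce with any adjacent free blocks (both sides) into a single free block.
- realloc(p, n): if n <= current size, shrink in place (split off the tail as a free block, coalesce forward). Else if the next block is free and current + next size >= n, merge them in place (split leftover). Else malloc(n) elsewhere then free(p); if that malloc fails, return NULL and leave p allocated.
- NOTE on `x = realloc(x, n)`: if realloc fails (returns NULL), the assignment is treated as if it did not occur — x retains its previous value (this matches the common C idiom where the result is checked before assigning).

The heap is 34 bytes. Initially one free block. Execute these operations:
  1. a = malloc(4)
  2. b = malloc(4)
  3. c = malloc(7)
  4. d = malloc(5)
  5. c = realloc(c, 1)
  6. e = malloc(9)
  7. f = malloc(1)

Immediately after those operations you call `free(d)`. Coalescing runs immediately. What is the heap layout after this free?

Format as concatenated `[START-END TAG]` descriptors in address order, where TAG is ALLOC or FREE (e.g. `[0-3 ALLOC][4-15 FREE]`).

Answer: [0-3 ALLOC][4-7 ALLOC][8-8 ALLOC][9-9 ALLOC][10-19 FREE][20-28 ALLOC][29-33 FREE]

Derivation:
Op 1: a = malloc(4) -> a = 0; heap: [0-3 ALLOC][4-33 FREE]
Op 2: b = malloc(4) -> b = 4; heap: [0-3 ALLOC][4-7 ALLOC][8-33 FREE]
Op 3: c = malloc(7) -> c = 8; heap: [0-3 ALLOC][4-7 ALLOC][8-14 ALLOC][15-33 FREE]
Op 4: d = malloc(5) -> d = 15; heap: [0-3 ALLOC][4-7 ALLOC][8-14 ALLOC][15-19 ALLOC][20-33 FREE]
Op 5: c = realloc(c, 1) -> c = 8; heap: [0-3 ALLOC][4-7 ALLOC][8-8 ALLOC][9-14 FREE][15-19 ALLOC][20-33 FREE]
Op 6: e = malloc(9) -> e = 20; heap: [0-3 ALLOC][4-7 ALLOC][8-8 ALLOC][9-14 FREE][15-19 ALLOC][20-28 ALLOC][29-33 FREE]
Op 7: f = malloc(1) -> f = 9; heap: [0-3 ALLOC][4-7 ALLOC][8-8 ALLOC][9-9 ALLOC][10-14 FREE][15-19 ALLOC][20-28 ALLOC][29-33 FREE]
free(d): d = 15 -> block [15-19 ALLOC]; mark free, coalesce with adjacent free neighbors -> [0-3 ALLOC][4-7 ALLOC][8-8 ALLOC][9-9 ALLOC][10-19 FREE][20-28 ALLOC][29-33 FREE]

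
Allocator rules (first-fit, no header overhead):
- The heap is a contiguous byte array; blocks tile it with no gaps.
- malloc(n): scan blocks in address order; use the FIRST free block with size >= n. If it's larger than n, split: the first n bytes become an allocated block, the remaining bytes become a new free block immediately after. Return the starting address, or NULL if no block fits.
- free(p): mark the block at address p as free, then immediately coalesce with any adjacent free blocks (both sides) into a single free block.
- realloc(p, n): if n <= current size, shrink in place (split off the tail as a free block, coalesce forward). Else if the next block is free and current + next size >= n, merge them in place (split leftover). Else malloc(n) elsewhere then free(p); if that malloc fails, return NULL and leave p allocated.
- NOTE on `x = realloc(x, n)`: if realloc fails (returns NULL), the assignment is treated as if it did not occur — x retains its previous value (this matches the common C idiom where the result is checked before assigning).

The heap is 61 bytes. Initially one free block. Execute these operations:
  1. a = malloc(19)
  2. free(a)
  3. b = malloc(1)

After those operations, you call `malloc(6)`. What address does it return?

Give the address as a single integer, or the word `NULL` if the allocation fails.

Op 1: a = malloc(19) -> a = 0; heap: [0-18 ALLOC][19-60 FREE]
Op 2: free(a) -> (freed a); heap: [0-60 FREE]
Op 3: b = malloc(1) -> b = 0; heap: [0-0 ALLOC][1-60 FREE]
malloc(6): first-fit scan over [0-0 ALLOC][1-60 FREE] -> 1

Answer: 1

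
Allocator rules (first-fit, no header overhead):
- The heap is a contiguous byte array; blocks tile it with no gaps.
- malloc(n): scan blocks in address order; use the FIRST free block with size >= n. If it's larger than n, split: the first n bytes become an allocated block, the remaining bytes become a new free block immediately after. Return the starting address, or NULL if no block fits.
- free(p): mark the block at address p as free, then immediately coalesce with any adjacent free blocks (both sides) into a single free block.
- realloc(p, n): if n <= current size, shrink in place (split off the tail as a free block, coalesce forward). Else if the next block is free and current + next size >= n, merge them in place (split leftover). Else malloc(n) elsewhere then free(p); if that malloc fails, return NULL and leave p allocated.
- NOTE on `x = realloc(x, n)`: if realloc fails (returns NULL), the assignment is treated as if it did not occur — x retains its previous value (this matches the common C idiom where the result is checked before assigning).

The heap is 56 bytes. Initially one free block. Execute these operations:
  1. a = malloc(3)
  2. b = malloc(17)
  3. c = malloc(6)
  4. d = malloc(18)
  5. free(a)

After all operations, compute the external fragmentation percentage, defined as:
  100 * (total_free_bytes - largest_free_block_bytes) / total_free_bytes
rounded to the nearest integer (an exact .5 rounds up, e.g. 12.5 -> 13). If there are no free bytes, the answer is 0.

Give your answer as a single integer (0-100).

Answer: 20

Derivation:
Op 1: a = malloc(3) -> a = 0; heap: [0-2 ALLOC][3-55 FREE]
Op 2: b = malloc(17) -> b = 3; heap: [0-2 ALLOC][3-19 ALLOC][20-55 FREE]
Op 3: c = malloc(6) -> c = 20; heap: [0-2 ALLOC][3-19 ALLOC][20-25 ALLOC][26-55 FREE]
Op 4: d = malloc(18) -> d = 26; heap: [0-2 ALLOC][3-19 ALLOC][20-25 ALLOC][26-43 ALLOC][44-55 FREE]
Op 5: free(a) -> (freed a); heap: [0-2 FREE][3-19 ALLOC][20-25 ALLOC][26-43 ALLOC][44-55 FREE]
Free blocks: [3 12] total_free=15 largest=12 -> 100*(15-12)/15 = 300/15 = 20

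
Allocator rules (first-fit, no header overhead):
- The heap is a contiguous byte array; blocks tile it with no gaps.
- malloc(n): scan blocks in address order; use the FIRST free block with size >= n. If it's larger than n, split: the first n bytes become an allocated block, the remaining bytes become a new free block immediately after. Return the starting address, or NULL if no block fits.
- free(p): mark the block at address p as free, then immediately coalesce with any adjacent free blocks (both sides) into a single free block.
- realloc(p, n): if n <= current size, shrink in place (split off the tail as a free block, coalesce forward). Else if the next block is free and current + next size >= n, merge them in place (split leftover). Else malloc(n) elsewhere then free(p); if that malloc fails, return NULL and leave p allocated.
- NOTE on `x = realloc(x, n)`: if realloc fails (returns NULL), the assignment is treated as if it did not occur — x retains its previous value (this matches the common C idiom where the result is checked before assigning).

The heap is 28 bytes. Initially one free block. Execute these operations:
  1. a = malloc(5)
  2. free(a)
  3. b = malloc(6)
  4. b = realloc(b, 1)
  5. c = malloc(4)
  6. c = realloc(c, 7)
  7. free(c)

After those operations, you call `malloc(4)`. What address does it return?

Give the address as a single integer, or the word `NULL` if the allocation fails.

Answer: 1

Derivation:
Op 1: a = malloc(5) -> a = 0; heap: [0-4 ALLOC][5-27 FREE]
Op 2: free(a) -> (freed a); heap: [0-27 FREE]
Op 3: b = malloc(6) -> b = 0; heap: [0-5 ALLOC][6-27 FREE]
Op 4: b = realloc(b, 1) -> b = 0; heap: [0-0 ALLOC][1-27 FREE]
Op 5: c = malloc(4) -> c = 1; heap: [0-0 ALLOC][1-4 ALLOC][5-27 FREE]
Op 6: c = realloc(c, 7) -> c = 1; heap: [0-0 ALLOC][1-7 ALLOC][8-27 FREE]
Op 7: free(c) -> (freed c); heap: [0-0 ALLOC][1-27 FREE]
malloc(4): first-fit scan over [0-0 ALLOC][1-27 FREE] -> 1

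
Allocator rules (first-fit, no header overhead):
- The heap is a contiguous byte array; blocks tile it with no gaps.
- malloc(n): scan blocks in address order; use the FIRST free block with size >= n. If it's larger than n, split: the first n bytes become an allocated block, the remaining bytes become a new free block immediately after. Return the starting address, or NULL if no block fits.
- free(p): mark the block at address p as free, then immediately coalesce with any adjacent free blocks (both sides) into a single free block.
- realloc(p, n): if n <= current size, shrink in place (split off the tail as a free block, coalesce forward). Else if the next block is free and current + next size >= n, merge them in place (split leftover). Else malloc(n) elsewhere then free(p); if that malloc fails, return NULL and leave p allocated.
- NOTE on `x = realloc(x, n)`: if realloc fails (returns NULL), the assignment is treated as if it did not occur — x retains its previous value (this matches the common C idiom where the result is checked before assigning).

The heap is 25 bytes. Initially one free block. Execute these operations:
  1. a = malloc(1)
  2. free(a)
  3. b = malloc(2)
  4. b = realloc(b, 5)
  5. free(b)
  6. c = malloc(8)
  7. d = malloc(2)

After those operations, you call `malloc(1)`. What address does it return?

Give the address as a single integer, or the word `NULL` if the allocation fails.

Answer: 10

Derivation:
Op 1: a = malloc(1) -> a = 0; heap: [0-0 ALLOC][1-24 FREE]
Op 2: free(a) -> (freed a); heap: [0-24 FREE]
Op 3: b = malloc(2) -> b = 0; heap: [0-1 ALLOC][2-24 FREE]
Op 4: b = realloc(b, 5) -> b = 0; heap: [0-4 ALLOC][5-24 FREE]
Op 5: free(b) -> (freed b); heap: [0-24 FREE]
Op 6: c = malloc(8) -> c = 0; heap: [0-7 ALLOC][8-24 FREE]
Op 7: d = malloc(2) -> d = 8; heap: [0-7 ALLOC][8-9 ALLOC][10-24 FREE]
malloc(1): first-fit scan over [0-7 ALLOC][8-9 ALLOC][10-24 FREE] -> 10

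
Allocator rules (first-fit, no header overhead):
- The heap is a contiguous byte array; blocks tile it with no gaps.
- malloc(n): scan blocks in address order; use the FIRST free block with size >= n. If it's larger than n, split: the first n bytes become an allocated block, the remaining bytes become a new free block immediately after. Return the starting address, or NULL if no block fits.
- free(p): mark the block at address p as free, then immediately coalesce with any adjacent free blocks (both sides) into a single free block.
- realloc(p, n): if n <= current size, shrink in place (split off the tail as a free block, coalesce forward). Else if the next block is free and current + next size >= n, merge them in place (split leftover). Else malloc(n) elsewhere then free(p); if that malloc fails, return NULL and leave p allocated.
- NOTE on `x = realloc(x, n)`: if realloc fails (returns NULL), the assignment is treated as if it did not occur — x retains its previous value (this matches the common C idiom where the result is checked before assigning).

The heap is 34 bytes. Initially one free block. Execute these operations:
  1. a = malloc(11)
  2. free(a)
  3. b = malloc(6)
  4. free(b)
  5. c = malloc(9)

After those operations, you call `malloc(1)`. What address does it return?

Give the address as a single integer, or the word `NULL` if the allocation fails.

Op 1: a = malloc(11) -> a = 0; heap: [0-10 ALLOC][11-33 FREE]
Op 2: free(a) -> (freed a); heap: [0-33 FREE]
Op 3: b = malloc(6) -> b = 0; heap: [0-5 ALLOC][6-33 FREE]
Op 4: free(b) -> (freed b); heap: [0-33 FREE]
Op 5: c = malloc(9) -> c = 0; heap: [0-8 ALLOC][9-33 FREE]
malloc(1): first-fit scan over [0-8 ALLOC][9-33 FREE] -> 9

Answer: 9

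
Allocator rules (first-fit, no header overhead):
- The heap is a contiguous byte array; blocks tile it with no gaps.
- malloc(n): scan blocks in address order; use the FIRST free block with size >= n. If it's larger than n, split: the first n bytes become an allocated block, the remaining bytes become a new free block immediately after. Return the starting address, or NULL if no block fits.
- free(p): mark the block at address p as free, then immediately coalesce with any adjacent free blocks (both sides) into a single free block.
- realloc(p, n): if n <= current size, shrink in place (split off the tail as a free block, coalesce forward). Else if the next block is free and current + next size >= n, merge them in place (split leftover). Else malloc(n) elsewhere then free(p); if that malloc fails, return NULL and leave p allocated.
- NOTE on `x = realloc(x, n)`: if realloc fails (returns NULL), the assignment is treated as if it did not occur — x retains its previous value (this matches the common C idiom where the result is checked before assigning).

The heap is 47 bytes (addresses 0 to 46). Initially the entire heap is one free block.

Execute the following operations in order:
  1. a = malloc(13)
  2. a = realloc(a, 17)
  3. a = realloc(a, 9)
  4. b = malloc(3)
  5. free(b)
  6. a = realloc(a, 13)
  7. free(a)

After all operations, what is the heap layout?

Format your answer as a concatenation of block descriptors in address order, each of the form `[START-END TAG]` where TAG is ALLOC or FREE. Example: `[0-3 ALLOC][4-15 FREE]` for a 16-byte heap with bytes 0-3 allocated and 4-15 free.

Answer: [0-46 FREE]

Derivation:
Op 1: a = malloc(13) -> a = 0; heap: [0-12 ALLOC][13-46 FREE]
Op 2: a = realloc(a, 17) -> a = 0; heap: [0-16 ALLOC][17-46 FREE]
Op 3: a = realloc(a, 9) -> a = 0; heap: [0-8 ALLOC][9-46 FREE]
Op 4: b = malloc(3) -> b = 9; heap: [0-8 ALLOC][9-11 ALLOC][12-46 FREE]
Op 5: free(b) -> (freed b); heap: [0-8 ALLOC][9-46 FREE]
Op 6: a = realloc(a, 13) -> a = 0; heap: [0-12 ALLOC][13-46 FREE]
Op 7: free(a) -> (freed a); heap: [0-46 FREE]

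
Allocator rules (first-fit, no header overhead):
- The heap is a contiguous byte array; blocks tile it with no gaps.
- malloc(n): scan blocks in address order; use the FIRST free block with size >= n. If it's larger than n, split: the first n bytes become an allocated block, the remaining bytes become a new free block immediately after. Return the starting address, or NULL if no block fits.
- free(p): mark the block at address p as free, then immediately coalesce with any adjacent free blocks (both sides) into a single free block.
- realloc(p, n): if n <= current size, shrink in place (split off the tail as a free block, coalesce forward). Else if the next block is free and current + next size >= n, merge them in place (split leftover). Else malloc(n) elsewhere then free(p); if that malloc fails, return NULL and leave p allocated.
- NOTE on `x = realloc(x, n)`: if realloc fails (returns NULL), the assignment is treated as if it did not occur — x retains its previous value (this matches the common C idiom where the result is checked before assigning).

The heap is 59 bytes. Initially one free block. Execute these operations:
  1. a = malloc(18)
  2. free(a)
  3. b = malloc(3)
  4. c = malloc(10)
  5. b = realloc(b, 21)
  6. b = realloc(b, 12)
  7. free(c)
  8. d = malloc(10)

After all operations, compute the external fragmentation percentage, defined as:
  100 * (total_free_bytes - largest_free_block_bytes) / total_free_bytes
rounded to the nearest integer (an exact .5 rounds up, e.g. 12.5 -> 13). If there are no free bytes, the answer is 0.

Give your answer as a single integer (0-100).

Op 1: a = malloc(18) -> a = 0; heap: [0-17 ALLOC][18-58 FREE]
Op 2: free(a) -> (freed a); heap: [0-58 FREE]
Op 3: b = malloc(3) -> b = 0; heap: [0-2 ALLOC][3-58 FREE]
Op 4: c = malloc(10) -> c = 3; heap: [0-2 ALLOC][3-12 ALLOC][13-58 FREE]
Op 5: b = realloc(b, 21) -> b = 13; heap: [0-2 FREE][3-12 ALLOC][13-33 ALLOC][34-58 FREE]
Op 6: b = realloc(b, 12) -> b = 13; heap: [0-2 FREE][3-12 ALLOC][13-24 ALLOC][25-58 FREE]
Op 7: free(c) -> (freed c); heap: [0-12 FREE][13-24 ALLOC][25-58 FREE]
Op 8: d = malloc(10) -> d = 0; heap: [0-9 ALLOC][10-12 FREE][13-24 ALLOC][25-58 FREE]
Free blocks: [3 34] total_free=37 largest=34 -> 100*(37-34)/37 = 300/37 ≈ 8.108 -> rounds to 8

Answer: 8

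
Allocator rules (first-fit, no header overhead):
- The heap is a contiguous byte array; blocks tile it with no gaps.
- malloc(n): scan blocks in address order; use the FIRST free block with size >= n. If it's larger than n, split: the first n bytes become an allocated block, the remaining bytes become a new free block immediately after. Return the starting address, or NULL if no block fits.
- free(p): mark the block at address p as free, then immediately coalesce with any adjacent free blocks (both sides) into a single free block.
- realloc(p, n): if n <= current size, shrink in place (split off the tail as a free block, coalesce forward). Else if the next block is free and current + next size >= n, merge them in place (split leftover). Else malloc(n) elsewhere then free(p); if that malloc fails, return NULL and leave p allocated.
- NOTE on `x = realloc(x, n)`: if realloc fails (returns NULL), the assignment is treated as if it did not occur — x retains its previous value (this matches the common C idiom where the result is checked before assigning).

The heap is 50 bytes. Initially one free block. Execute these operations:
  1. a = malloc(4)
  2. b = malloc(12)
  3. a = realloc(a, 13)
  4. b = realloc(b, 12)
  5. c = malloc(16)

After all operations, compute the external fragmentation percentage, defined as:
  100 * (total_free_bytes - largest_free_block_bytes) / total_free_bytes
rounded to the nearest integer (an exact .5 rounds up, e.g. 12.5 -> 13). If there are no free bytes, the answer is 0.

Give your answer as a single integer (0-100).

Answer: 44

Derivation:
Op 1: a = malloc(4) -> a = 0; heap: [0-3 ALLOC][4-49 FREE]
Op 2: b = malloc(12) -> b = 4; heap: [0-3 ALLOC][4-15 ALLOC][16-49 FREE]
Op 3: a = realloc(a, 13) -> a = 16; heap: [0-3 FREE][4-15 ALLOC][16-28 ALLOC][29-49 FREE]
Op 4: b = realloc(b, 12) -> b = 4; heap: [0-3 FREE][4-15 ALLOC][16-28 ALLOC][29-49 FREE]
Op 5: c = malloc(16) -> c = 29; heap: [0-3 FREE][4-15 ALLOC][16-28 ALLOC][29-44 ALLOC][45-49 FREE]
Free blocks: [4 5] total_free=9 largest=5 -> 100*(9-5)/9 = 400/9 ≈ 44.444 -> rounds to 44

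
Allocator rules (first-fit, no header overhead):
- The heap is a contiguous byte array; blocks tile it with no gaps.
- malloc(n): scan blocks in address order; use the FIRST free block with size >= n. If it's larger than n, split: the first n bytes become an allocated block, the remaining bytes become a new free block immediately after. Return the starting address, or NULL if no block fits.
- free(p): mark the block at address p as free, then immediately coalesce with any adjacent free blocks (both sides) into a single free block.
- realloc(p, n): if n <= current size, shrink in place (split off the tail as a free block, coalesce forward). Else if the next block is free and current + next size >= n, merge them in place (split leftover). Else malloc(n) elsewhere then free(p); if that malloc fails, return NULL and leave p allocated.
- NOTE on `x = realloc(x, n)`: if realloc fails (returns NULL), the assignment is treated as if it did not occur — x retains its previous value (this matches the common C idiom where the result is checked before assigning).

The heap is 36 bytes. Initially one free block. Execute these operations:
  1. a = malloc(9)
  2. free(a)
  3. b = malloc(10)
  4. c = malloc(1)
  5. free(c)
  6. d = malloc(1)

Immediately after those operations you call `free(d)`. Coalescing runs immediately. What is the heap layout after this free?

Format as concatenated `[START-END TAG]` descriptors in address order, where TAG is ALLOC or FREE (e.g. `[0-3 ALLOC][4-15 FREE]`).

Op 1: a = malloc(9) -> a = 0; heap: [0-8 ALLOC][9-35 FREE]
Op 2: free(a) -> (freed a); heap: [0-35 FREE]
Op 3: b = malloc(10) -> b = 0; heap: [0-9 ALLOC][10-35 FREE]
Op 4: c = malloc(1) -> c = 10; heap: [0-9 ALLOC][10-10 ALLOC][11-35 FREE]
Op 5: free(c) -> (freed c); heap: [0-9 ALLOC][10-35 FREE]
Op 6: d = malloc(1) -> d = 10; heap: [0-9 ALLOC][10-10 ALLOC][11-35 FREE]
free(d): d = 10 -> block [10-10 ALLOC]; mark free, coalesce with adjacent free neighbors -> [0-9 ALLOC][10-35 FREE]

Answer: [0-9 ALLOC][10-35 FREE]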